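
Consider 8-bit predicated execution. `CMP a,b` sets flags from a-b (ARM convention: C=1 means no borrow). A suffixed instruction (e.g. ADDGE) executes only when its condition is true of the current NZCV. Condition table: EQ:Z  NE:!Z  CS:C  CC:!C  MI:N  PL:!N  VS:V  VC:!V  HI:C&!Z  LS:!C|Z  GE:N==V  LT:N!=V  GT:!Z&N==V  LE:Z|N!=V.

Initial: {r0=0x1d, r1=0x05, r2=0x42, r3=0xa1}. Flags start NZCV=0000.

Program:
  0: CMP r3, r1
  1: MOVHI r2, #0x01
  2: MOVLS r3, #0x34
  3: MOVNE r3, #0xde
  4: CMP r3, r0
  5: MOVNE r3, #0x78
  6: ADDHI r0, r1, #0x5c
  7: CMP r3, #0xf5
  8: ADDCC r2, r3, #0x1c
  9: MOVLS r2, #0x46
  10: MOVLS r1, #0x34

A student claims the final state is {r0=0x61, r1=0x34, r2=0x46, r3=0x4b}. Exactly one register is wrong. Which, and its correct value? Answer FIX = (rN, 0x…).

FIX = (r3, 0x78)

[0] flags=1010 → (cmp)
[1] flags=1010 HI?T → r2=0x01
[2] flags=1010 LS?F → skip
[3] flags=1010 NE?T → r3=0xde
[4] flags=1010 → (cmp)
[5] flags=1010 NE?T → r3=0x78
[6] flags=1010 HI?T → r0=0x61
[7] flags=1001 → (cmp)
[8] flags=1001 CC?T → r2=0x94
[9] flags=1001 LS?T → r2=0x46
[10] flags=1001 LS?T → r1=0x34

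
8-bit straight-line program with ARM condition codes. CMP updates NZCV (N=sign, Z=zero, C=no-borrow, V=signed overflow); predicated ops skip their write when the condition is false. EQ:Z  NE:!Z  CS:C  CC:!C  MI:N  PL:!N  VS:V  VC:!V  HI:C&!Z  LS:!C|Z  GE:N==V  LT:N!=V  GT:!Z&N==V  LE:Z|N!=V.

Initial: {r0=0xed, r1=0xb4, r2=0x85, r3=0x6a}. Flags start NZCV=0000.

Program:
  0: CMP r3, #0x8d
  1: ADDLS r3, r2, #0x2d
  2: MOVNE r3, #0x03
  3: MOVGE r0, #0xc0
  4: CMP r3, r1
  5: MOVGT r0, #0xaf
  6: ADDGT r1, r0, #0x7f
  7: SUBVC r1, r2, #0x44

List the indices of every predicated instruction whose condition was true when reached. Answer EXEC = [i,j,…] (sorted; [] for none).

EXEC = [1,2,3,5,6,7]

[0] flags=1001 → (cmp)
[1] flags=1001 LS?T → r3=0xb2
[2] flags=1001 NE?T → r3=0x03
[3] flags=1001 GE?T → r0=0xc0
[4] flags=0000 → (cmp)
[5] flags=0000 GT?T → r0=0xaf
[6] flags=0000 GT?T → r1=0x2e
[7] flags=0000 VC?T → r1=0x41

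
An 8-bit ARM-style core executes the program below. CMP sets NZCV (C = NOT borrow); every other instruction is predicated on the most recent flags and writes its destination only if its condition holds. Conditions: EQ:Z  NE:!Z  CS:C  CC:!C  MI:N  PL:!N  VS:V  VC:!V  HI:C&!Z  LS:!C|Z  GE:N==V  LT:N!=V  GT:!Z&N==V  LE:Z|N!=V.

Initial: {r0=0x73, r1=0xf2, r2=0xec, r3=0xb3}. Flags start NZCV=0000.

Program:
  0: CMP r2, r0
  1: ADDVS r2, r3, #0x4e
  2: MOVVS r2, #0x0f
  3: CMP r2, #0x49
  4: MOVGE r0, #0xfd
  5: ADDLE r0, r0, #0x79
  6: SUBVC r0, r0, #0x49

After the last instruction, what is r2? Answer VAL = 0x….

[0] flags=0011 → (cmp)
[1] flags=0011 VS?T → r2=0x01
[2] flags=0011 VS?T → r2=0x0f
[3] flags=1000 → (cmp)
[4] flags=1000 GE?F → skip
[5] flags=1000 LE?T → r0=0xec
[6] flags=1000 VC?T → r0=0xa3

VAL = 0x0f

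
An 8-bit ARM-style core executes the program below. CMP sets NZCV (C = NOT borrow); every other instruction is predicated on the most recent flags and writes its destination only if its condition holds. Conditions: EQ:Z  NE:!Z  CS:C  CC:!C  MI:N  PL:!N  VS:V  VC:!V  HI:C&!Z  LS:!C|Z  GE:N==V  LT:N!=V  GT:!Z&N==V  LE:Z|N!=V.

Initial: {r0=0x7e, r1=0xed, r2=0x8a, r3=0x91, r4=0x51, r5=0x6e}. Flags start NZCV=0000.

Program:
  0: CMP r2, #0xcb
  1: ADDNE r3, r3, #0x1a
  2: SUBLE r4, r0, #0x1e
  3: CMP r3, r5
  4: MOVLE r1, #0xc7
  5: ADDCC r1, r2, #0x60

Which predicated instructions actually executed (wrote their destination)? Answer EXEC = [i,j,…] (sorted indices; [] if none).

EXEC = [1,2,4]

[0] flags=1000 → (cmp)
[1] flags=1000 NE?T → r3=0xab
[2] flags=1000 LE?T → r4=0x60
[3] flags=0011 → (cmp)
[4] flags=0011 LE?T → r1=0xc7
[5] flags=0011 CC?F → skip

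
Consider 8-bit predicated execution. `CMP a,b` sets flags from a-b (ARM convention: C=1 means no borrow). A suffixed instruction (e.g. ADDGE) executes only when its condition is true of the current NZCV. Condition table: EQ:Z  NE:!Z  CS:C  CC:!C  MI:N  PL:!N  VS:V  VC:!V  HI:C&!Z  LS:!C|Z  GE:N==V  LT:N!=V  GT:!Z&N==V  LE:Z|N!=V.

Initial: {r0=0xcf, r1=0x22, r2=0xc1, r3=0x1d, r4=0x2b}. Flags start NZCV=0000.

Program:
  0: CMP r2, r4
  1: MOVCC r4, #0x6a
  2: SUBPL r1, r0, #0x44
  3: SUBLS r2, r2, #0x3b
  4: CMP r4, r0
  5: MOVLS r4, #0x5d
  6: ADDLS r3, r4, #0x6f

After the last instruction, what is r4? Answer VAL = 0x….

VAL = 0x5d

0: ✓ CMP  NZCV=1010
1: · MOVCC
2: · SUBPL
3: · SUBLS
4: ✓ CMP  NZCV=0000
5: ✓ MOVLS  r4←0x5d
6: ✓ ADDLS  r3←0xcc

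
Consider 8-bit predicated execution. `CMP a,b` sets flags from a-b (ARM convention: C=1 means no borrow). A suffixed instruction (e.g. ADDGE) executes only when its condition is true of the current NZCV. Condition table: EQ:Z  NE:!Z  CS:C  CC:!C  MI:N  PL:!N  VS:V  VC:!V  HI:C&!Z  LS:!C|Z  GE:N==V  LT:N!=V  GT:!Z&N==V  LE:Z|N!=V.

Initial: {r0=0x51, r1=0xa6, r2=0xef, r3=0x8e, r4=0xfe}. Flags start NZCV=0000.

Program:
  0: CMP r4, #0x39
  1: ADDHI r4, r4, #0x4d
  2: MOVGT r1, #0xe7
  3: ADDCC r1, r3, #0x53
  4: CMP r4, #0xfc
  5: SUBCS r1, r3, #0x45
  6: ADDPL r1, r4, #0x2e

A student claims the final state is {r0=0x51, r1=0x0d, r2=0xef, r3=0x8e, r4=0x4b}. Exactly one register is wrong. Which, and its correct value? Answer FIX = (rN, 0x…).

0: ✓ CMP  NZCV=1010
1: ✓ ADDHI  r4←0x4b
2: · MOVGT
3: · ADDCC
4: ✓ CMP  NZCV=0000
5: · SUBCS
6: ✓ ADDPL  r1←0x79

FIX = (r1, 0x79)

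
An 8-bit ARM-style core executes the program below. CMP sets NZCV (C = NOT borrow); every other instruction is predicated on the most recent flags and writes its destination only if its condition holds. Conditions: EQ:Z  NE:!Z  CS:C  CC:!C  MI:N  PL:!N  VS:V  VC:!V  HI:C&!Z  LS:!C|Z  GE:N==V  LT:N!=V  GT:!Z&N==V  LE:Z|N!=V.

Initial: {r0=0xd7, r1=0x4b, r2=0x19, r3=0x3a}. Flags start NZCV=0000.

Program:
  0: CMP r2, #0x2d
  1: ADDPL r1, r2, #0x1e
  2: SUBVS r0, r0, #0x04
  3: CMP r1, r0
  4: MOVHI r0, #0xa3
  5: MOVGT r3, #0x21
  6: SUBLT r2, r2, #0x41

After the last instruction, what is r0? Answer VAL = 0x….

0: ✓ CMP  NZCV=1000
1: · ADDPL
2: · SUBVS
3: ✓ CMP  NZCV=0000
4: · MOVHI
5: ✓ MOVGT  r3←0x21
6: · SUBLT

VAL = 0xd7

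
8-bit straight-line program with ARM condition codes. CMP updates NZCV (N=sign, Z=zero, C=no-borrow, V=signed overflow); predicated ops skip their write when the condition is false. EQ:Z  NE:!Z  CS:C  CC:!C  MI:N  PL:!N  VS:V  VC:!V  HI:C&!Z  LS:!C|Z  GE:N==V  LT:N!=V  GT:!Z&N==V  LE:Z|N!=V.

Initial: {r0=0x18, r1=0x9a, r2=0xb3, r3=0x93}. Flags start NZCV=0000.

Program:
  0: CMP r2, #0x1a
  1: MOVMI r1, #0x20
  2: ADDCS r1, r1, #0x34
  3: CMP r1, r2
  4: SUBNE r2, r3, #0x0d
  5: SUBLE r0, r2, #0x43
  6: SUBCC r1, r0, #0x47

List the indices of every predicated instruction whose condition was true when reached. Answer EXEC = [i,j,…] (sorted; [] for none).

[0] flags=1010 → (cmp)
[1] flags=1010 MI?T → r1=0x20
[2] flags=1010 CS?T → r1=0x54
[3] flags=1001 → (cmp)
[4] flags=1001 NE?T → r2=0x86
[5] flags=1001 LE?F → skip
[6] flags=1001 CC?T → r1=0xd1

EXEC = [1,2,4,6]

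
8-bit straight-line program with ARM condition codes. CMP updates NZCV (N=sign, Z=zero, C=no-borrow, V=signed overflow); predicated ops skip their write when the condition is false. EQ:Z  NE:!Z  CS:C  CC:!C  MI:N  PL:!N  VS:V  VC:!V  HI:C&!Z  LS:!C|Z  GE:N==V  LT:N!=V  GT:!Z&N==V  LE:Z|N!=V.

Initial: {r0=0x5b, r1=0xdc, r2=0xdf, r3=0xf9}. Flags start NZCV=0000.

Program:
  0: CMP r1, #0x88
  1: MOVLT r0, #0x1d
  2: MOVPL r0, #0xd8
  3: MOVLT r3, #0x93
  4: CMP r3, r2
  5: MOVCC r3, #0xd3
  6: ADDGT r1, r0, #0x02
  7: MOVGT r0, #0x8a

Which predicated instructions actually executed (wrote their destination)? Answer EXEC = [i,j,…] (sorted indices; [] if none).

[0] flags=0010 → (cmp)
[1] flags=0010 LT?F → skip
[2] flags=0010 PL?T → r0=0xd8
[3] flags=0010 LT?F → skip
[4] flags=0010 → (cmp)
[5] flags=0010 CC?F → skip
[6] flags=0010 GT?T → r1=0xda
[7] flags=0010 GT?T → r0=0x8a

EXEC = [2,6,7]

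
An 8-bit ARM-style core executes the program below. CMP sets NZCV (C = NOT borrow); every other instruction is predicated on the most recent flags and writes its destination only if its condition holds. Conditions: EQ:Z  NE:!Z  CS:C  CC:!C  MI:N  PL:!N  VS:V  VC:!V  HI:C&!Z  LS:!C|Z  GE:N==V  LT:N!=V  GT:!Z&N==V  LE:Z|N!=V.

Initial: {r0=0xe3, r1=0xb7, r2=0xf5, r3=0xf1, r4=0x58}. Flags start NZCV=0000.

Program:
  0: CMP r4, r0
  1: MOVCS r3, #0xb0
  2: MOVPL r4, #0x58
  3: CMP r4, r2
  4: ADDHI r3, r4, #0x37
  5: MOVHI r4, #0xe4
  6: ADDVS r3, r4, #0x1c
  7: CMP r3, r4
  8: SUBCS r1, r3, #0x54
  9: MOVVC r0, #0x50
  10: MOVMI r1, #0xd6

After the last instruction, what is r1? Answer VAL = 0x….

[0] flags=0000 → (cmp)
[1] flags=0000 CS?F → skip
[2] flags=0000 PL?T → r4=0x58
[3] flags=0000 → (cmp)
[4] flags=0000 HI?F → skip
[5] flags=0000 HI?F → skip
[6] flags=0000 VS?F → skip
[7] flags=1010 → (cmp)
[8] flags=1010 CS?T → r1=0x9d
[9] flags=1010 VC?T → r0=0x50
[10] flags=1010 MI?T → r1=0xd6

VAL = 0xd6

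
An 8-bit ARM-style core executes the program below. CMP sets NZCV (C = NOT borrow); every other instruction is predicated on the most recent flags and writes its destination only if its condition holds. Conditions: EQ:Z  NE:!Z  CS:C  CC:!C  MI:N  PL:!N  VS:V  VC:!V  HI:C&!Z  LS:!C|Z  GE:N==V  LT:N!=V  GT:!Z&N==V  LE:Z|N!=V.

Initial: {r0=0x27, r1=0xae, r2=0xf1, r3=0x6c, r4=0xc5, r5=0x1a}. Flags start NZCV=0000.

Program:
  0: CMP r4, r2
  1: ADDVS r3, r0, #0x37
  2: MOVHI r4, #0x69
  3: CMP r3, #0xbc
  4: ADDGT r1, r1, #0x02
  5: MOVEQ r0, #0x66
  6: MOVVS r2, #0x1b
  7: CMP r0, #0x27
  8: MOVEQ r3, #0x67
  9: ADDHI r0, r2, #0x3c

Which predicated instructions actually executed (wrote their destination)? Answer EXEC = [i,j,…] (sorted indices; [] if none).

0: ✓ CMP  NZCV=1000
1: · ADDVS
2: · MOVHI
3: ✓ CMP  NZCV=1001
4: ✓ ADDGT  r1←0xb0
5: · MOVEQ
6: ✓ MOVVS  r2←0x1b
7: ✓ CMP  NZCV=0110
8: ✓ MOVEQ  r3←0x67
9: · ADDHI

EXEC = [4,6,8]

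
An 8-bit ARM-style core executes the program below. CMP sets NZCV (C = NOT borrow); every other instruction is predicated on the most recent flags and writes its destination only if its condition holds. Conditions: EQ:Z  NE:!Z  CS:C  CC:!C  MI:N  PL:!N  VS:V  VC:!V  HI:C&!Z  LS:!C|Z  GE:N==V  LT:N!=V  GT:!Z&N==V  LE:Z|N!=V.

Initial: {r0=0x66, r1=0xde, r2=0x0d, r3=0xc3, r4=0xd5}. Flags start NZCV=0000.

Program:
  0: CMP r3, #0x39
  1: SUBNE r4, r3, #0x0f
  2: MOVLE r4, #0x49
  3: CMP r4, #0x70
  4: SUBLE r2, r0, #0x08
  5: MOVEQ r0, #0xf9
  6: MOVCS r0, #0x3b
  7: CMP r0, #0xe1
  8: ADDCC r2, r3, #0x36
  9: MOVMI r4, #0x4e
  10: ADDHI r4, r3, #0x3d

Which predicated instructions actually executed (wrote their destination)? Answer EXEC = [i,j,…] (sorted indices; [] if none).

0: ✓ CMP  NZCV=1010
1: ✓ SUBNE  r4←0xb4
2: ✓ MOVLE  r4←0x49
3: ✓ CMP  NZCV=1000
4: ✓ SUBLE  r2←0x5e
5: · MOVEQ
6: · MOVCS
7: ✓ CMP  NZCV=1001
8: ✓ ADDCC  r2←0xf9
9: ✓ MOVMI  r4←0x4e
10: · ADDHI

EXEC = [1,2,4,8,9]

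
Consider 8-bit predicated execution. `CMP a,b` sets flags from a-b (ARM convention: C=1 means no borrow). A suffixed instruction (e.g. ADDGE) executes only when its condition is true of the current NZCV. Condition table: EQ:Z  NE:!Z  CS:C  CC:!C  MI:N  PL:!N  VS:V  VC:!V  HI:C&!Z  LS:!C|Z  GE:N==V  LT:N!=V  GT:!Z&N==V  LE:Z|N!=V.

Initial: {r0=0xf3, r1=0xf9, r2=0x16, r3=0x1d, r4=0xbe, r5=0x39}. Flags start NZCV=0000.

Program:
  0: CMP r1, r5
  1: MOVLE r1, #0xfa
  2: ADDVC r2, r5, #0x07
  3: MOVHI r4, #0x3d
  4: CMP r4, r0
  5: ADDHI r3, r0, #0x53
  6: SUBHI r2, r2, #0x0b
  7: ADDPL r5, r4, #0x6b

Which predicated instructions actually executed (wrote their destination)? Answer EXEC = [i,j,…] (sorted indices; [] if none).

EXEC = [1,2,3,7]

0: ✓ CMP  NZCV=1010
1: ✓ MOVLE  r1←0xfa
2: ✓ ADDVC  r2←0x40
3: ✓ MOVHI  r4←0x3d
4: ✓ CMP  NZCV=0000
5: · ADDHI
6: · SUBHI
7: ✓ ADDPL  r5←0xa8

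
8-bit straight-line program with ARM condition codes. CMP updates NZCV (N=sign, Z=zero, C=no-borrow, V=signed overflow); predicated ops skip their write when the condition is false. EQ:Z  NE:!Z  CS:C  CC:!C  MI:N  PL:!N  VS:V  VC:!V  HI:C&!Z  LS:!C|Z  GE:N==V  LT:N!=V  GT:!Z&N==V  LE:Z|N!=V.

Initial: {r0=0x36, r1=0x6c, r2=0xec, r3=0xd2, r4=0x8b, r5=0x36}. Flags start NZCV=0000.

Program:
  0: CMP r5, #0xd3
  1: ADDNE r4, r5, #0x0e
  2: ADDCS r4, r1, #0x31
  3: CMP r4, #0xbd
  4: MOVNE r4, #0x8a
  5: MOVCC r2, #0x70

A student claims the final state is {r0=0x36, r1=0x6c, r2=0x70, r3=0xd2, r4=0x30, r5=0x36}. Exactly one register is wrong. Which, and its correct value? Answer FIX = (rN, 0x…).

0: ✓ CMP  NZCV=0000
1: ✓ ADDNE  r4←0x44
2: · ADDCS
3: ✓ CMP  NZCV=1001
4: ✓ MOVNE  r4←0x8a
5: ✓ MOVCC  r2←0x70

FIX = (r4, 0x8a)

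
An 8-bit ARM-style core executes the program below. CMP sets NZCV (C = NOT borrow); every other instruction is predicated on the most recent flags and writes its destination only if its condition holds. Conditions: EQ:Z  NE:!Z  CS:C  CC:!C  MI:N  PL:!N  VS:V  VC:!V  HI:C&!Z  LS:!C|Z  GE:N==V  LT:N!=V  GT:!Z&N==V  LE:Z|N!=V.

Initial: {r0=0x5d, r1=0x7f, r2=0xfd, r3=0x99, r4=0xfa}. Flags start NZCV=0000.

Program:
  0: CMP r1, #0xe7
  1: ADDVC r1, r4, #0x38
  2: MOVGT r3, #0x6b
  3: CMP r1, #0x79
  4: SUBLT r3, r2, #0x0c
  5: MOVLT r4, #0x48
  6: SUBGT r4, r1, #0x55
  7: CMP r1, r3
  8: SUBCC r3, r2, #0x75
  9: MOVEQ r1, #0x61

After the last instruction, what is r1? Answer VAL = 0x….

0: ✓ CMP  NZCV=1001
1: · ADDVC
2: ✓ MOVGT  r3←0x6b
3: ✓ CMP  NZCV=0010
4: · SUBLT
5: · MOVLT
6: ✓ SUBGT  r4←0x2a
7: ✓ CMP  NZCV=0010
8: · SUBCC
9: · MOVEQ

VAL = 0x7f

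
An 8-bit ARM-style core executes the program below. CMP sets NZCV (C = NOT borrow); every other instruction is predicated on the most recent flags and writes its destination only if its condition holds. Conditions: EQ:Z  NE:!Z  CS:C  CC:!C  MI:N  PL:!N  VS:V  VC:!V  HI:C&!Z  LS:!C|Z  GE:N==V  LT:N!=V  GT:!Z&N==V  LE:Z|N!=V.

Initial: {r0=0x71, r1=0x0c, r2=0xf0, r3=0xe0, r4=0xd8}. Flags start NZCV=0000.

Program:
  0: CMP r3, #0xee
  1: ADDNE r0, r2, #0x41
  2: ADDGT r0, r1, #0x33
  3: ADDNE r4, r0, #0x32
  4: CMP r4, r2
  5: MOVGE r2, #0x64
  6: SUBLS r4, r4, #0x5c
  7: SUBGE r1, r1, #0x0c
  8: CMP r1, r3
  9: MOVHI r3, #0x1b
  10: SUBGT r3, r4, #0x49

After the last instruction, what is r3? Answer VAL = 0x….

VAL = 0xbe

[0] flags=1000 → (cmp)
[1] flags=1000 NE?T → r0=0x31
[2] flags=1000 GT?F → skip
[3] flags=1000 NE?T → r4=0x63
[4] flags=0000 → (cmp)
[5] flags=0000 GE?T → r2=0x64
[6] flags=0000 LS?T → r4=0x07
[7] flags=0000 GE?T → r1=0x00
[8] flags=0000 → (cmp)
[9] flags=0000 HI?F → skip
[10] flags=0000 GT?T → r3=0xbe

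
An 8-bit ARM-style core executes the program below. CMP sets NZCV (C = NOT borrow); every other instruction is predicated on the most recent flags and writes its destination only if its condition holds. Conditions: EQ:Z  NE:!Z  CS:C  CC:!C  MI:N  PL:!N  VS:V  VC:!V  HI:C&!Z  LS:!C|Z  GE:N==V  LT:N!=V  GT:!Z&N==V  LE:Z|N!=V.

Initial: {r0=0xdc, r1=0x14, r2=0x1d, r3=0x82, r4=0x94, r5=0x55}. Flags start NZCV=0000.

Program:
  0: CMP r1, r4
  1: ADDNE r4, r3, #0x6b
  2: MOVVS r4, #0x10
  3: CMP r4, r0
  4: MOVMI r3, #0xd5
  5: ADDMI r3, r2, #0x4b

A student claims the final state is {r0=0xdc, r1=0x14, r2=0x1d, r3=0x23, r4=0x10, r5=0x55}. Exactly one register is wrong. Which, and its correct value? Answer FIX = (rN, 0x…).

FIX = (r3, 0x82)

0: ✓ CMP  NZCV=1001
1: ✓ ADDNE  r4←0xed
2: ✓ MOVVS  r4←0x10
3: ✓ CMP  NZCV=0000
4: · MOVMI
5: · ADDMI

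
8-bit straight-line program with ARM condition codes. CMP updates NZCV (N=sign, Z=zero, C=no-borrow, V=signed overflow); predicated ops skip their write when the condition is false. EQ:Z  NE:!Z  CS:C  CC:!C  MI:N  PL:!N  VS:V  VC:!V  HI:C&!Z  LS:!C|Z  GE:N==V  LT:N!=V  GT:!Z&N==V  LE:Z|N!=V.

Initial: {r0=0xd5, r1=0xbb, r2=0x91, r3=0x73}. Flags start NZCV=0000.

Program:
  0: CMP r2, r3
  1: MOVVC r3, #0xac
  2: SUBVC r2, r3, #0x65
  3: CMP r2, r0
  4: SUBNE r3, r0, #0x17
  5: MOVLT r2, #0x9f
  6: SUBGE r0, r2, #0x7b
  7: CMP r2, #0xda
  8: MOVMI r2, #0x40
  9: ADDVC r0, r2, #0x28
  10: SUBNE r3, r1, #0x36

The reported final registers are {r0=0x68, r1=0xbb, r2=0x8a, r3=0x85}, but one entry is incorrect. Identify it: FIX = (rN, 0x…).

FIX = (r2, 0x40)

0: ✓ CMP  NZCV=0011
1: · MOVVC
2: · SUBVC
3: ✓ CMP  NZCV=1000
4: ✓ SUBNE  r3←0xbe
5: ✓ MOVLT  r2←0x9f
6: · SUBGE
7: ✓ CMP  NZCV=1000
8: ✓ MOVMI  r2←0x40
9: ✓ ADDVC  r0←0x68
10: ✓ SUBNE  r3←0x85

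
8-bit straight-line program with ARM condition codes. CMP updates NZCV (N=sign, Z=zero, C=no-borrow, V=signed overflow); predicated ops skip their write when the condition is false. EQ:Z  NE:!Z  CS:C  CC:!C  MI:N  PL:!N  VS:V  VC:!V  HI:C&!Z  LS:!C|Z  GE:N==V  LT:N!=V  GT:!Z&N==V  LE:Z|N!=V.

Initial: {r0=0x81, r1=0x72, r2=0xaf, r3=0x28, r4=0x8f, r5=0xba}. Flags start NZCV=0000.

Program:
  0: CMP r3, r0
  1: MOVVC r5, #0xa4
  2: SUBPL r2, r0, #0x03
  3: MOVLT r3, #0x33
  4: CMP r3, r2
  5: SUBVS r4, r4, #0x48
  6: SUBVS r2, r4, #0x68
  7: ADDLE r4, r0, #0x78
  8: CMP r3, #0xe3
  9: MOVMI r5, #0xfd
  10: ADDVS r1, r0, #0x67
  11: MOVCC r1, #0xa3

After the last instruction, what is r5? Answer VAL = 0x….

[0] flags=1001 → (cmp)
[1] flags=1001 VC?F → skip
[2] flags=1001 PL?F → skip
[3] flags=1001 LT?F → skip
[4] flags=0000 → (cmp)
[5] flags=0000 VS?F → skip
[6] flags=0000 VS?F → skip
[7] flags=0000 LE?F → skip
[8] flags=0000 → (cmp)
[9] flags=0000 MI?F → skip
[10] flags=0000 VS?F → skip
[11] flags=0000 CC?T → r1=0xa3

VAL = 0xba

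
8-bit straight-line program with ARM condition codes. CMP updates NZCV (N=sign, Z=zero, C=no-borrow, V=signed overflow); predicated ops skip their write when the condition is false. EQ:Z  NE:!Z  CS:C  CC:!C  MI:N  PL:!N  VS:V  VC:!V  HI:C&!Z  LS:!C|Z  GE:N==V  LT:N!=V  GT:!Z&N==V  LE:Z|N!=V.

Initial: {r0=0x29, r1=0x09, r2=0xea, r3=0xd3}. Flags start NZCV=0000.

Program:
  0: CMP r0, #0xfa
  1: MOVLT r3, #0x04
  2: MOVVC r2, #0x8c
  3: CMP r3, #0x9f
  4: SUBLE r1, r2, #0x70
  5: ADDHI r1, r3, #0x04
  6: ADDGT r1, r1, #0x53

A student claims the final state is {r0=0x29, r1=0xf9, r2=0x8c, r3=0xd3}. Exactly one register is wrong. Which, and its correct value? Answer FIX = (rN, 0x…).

[0] flags=0000 → (cmp)
[1] flags=0000 LT?F → skip
[2] flags=0000 VC?T → r2=0x8c
[3] flags=0010 → (cmp)
[4] flags=0010 LE?F → skip
[5] flags=0010 HI?T → r1=0xd7
[6] flags=0010 GT?T → r1=0x2a

FIX = (r1, 0x2a)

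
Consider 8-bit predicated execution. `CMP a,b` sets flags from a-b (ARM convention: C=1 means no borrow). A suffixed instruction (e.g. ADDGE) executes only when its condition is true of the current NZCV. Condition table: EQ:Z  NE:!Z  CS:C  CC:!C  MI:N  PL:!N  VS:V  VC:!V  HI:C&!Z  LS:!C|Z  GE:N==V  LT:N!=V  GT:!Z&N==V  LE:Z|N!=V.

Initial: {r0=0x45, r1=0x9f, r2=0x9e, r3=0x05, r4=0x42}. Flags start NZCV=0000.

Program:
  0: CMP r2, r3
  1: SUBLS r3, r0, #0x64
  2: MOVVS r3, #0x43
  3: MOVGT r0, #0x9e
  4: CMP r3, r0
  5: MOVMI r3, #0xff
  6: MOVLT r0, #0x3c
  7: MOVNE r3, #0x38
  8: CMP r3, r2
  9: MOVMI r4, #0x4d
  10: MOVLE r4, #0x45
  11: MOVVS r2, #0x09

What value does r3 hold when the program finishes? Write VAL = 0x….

[0] flags=1010 → (cmp)
[1] flags=1010 LS?F → skip
[2] flags=1010 VS?F → skip
[3] flags=1010 GT?F → skip
[4] flags=1000 → (cmp)
[5] flags=1000 MI?T → r3=0xff
[6] flags=1000 LT?T → r0=0x3c
[7] flags=1000 NE?T → r3=0x38
[8] flags=1001 → (cmp)
[9] flags=1001 MI?T → r4=0x4d
[10] flags=1001 LE?F → skip
[11] flags=1001 VS?T → r2=0x09

VAL = 0x38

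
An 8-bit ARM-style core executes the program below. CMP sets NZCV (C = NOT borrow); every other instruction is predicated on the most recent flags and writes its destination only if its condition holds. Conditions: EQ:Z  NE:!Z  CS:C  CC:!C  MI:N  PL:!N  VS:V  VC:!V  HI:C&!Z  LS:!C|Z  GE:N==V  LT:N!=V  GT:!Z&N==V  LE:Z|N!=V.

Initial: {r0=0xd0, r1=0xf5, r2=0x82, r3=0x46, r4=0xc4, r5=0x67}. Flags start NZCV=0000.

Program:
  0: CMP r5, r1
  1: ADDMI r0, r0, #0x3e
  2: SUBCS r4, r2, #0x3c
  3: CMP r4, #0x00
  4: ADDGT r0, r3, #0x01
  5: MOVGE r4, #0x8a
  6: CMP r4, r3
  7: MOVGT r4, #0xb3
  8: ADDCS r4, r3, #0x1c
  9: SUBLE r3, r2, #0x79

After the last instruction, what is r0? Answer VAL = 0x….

[0] flags=0000 → (cmp)
[1] flags=0000 MI?F → skip
[2] flags=0000 CS?F → skip
[3] flags=1010 → (cmp)
[4] flags=1010 GT?F → skip
[5] flags=1010 GE?F → skip
[6] flags=0011 → (cmp)
[7] flags=0011 GT?F → skip
[8] flags=0011 CS?T → r4=0x62
[9] flags=0011 LE?T → r3=0x09

VAL = 0xd0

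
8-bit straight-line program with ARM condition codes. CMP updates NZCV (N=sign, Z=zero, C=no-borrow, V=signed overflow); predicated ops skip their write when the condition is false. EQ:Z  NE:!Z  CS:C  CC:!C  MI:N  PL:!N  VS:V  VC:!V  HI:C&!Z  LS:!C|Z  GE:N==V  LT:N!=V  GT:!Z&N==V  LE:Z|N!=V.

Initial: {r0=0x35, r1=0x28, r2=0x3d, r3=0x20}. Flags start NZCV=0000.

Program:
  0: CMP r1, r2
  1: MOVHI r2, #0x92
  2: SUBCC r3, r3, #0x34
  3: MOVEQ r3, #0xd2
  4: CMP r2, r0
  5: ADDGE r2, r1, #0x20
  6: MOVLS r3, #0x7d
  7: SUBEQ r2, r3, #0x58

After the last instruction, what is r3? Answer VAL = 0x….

VAL = 0xec

[0] flags=1000 → (cmp)
[1] flags=1000 HI?F → skip
[2] flags=1000 CC?T → r3=0xec
[3] flags=1000 EQ?F → skip
[4] flags=0010 → (cmp)
[5] flags=0010 GE?T → r2=0x48
[6] flags=0010 LS?F → skip
[7] flags=0010 EQ?F → skip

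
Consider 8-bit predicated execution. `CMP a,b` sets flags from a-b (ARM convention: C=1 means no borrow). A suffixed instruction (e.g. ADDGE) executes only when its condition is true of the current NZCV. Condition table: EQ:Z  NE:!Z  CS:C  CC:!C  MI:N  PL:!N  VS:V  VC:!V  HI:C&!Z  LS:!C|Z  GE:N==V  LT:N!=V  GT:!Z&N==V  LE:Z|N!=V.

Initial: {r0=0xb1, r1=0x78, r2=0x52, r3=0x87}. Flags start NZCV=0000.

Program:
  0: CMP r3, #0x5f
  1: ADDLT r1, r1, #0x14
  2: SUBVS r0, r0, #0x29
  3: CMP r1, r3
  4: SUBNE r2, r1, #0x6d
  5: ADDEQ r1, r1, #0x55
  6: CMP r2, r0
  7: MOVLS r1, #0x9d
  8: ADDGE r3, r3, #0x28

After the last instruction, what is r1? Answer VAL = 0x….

0: ✓ CMP  NZCV=0011
1: ✓ ADDLT  r1←0x8c
2: ✓ SUBVS  r0←0x88
3: ✓ CMP  NZCV=0010
4: ✓ SUBNE  r2←0x1f
5: · ADDEQ
6: ✓ CMP  NZCV=1001
7: ✓ MOVLS  r1←0x9d
8: ✓ ADDGE  r3←0xaf

VAL = 0x9d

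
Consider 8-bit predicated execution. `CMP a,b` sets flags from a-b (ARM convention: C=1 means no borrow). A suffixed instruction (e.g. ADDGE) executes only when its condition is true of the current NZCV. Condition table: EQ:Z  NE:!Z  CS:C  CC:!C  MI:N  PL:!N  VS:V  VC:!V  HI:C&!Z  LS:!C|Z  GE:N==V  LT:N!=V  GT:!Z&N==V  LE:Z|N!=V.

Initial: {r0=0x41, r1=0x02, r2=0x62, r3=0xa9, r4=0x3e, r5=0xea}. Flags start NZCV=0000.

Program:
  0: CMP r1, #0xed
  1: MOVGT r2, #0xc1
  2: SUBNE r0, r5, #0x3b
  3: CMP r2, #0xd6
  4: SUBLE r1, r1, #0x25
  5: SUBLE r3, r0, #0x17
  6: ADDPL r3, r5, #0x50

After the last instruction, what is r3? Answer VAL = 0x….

[0] flags=0000 → (cmp)
[1] flags=0000 GT?T → r2=0xc1
[2] flags=0000 NE?T → r0=0xaf
[3] flags=1000 → (cmp)
[4] flags=1000 LE?T → r1=0xdd
[5] flags=1000 LE?T → r3=0x98
[6] flags=1000 PL?F → skip

VAL = 0x98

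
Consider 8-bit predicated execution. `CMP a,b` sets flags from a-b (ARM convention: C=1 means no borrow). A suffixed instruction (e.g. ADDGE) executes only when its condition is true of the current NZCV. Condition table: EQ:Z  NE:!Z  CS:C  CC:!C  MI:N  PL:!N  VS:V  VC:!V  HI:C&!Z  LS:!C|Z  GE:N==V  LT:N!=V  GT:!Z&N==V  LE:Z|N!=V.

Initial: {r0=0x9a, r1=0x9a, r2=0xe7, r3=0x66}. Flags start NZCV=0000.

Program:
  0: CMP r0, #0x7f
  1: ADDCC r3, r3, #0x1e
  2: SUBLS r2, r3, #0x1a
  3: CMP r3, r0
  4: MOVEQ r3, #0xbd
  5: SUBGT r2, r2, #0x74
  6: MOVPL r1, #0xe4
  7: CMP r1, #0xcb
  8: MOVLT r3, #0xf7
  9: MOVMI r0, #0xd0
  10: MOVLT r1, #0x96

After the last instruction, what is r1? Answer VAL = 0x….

0: ✓ CMP  NZCV=0011
1: · ADDCC
2: · SUBLS
3: ✓ CMP  NZCV=1001
4: · MOVEQ
5: ✓ SUBGT  r2←0x73
6: · MOVPL
7: ✓ CMP  NZCV=1000
8: ✓ MOVLT  r3←0xf7
9: ✓ MOVMI  r0←0xd0
10: ✓ MOVLT  r1←0x96

VAL = 0x96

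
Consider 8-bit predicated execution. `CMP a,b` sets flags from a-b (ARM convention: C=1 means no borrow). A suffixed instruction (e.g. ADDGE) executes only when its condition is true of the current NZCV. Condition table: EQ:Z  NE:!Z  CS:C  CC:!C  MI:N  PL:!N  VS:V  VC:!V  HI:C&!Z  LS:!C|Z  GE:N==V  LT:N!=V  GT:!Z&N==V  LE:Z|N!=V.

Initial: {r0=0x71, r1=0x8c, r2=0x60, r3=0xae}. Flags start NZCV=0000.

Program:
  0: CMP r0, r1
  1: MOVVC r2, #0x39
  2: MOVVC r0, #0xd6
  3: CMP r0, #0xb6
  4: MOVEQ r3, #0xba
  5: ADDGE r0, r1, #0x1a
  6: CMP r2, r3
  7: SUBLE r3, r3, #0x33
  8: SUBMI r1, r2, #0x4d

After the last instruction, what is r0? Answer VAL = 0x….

VAL = 0xa6

[0] flags=1001 → (cmp)
[1] flags=1001 VC?F → skip
[2] flags=1001 VC?F → skip
[3] flags=1001 → (cmp)
[4] flags=1001 EQ?F → skip
[5] flags=1001 GE?T → r0=0xa6
[6] flags=1001 → (cmp)
[7] flags=1001 LE?F → skip
[8] flags=1001 MI?T → r1=0x13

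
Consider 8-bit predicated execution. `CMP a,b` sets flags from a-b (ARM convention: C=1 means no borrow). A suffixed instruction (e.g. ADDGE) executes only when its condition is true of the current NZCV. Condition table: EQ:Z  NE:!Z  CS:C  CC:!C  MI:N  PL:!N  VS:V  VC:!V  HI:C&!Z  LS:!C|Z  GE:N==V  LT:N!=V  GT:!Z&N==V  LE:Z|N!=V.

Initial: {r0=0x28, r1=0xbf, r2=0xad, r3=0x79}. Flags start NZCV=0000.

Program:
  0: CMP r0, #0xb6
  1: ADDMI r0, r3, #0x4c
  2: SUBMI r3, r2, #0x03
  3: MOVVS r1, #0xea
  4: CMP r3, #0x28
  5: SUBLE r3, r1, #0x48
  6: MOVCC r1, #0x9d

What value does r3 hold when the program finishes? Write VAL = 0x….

[0] flags=0000 → (cmp)
[1] flags=0000 MI?F → skip
[2] flags=0000 MI?F → skip
[3] flags=0000 VS?F → skip
[4] flags=0010 → (cmp)
[5] flags=0010 LE?F → skip
[6] flags=0010 CC?F → skip

VAL = 0x79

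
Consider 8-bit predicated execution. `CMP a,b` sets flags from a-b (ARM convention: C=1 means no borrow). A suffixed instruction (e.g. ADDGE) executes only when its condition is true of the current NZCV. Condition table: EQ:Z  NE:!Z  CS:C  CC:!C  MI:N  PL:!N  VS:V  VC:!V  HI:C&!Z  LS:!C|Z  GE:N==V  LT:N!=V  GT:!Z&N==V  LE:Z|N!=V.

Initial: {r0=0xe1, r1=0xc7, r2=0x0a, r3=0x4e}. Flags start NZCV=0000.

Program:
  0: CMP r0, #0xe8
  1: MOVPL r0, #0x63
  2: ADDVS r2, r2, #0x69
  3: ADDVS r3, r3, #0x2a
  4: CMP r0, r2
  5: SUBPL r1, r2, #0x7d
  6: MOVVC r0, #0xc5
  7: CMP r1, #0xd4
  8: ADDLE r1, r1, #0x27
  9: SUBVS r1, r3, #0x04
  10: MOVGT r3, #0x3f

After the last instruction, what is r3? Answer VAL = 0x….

VAL = 0x4e

0: ✓ CMP  NZCV=1000
1: · MOVPL
2: · ADDVS
3: · ADDVS
4: ✓ CMP  NZCV=1010
5: · SUBPL
6: ✓ MOVVC  r0←0xc5
7: ✓ CMP  NZCV=1000
8: ✓ ADDLE  r1←0xee
9: · SUBVS
10: · MOVGT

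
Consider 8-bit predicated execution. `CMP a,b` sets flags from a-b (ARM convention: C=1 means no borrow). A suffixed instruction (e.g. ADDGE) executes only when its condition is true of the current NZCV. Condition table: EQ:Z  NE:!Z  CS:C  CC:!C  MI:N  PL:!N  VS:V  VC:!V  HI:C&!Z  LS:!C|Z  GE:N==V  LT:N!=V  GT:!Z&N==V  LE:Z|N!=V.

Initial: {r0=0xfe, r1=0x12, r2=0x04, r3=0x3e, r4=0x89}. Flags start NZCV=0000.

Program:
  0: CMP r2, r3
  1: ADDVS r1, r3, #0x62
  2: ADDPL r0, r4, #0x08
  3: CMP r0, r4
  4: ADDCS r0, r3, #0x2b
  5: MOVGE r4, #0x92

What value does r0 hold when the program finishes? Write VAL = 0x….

[0] flags=1000 → (cmp)
[1] flags=1000 VS?F → skip
[2] flags=1000 PL?F → skip
[3] flags=0010 → (cmp)
[4] flags=0010 CS?T → r0=0x69
[5] flags=0010 GE?T → r4=0x92

VAL = 0x69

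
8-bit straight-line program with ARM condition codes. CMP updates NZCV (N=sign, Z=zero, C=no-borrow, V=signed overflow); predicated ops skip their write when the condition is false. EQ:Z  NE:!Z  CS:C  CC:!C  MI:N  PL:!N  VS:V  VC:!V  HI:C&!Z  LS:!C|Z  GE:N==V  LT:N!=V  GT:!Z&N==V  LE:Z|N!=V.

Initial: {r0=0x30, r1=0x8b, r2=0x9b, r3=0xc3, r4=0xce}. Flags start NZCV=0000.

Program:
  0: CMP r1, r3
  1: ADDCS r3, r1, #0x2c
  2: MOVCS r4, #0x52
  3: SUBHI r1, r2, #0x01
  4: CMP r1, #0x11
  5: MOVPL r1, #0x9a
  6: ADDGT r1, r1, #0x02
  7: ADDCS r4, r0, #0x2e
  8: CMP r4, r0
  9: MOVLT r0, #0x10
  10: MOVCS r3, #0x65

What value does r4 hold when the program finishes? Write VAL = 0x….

[0] flags=1000 → (cmp)
[1] flags=1000 CS?F → skip
[2] flags=1000 CS?F → skip
[3] flags=1000 HI?F → skip
[4] flags=0011 → (cmp)
[5] flags=0011 PL?T → r1=0x9a
[6] flags=0011 GT?F → skip
[7] flags=0011 CS?T → r4=0x5e
[8] flags=0010 → (cmp)
[9] flags=0010 LT?F → skip
[10] flags=0010 CS?T → r3=0x65

VAL = 0x5e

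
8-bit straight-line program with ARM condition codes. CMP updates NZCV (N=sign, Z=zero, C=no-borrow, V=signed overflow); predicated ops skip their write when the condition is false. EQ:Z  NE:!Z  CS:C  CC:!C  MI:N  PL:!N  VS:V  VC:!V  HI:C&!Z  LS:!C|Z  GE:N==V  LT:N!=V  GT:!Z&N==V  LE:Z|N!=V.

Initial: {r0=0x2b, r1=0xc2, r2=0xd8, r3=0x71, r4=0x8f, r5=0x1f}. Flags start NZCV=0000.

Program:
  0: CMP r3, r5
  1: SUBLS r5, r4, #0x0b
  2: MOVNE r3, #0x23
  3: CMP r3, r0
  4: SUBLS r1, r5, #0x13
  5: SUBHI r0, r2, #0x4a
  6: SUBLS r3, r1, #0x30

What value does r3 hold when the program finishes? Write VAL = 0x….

VAL = 0xdc

0: ✓ CMP  NZCV=0010
1: · SUBLS
2: ✓ MOVNE  r3←0x23
3: ✓ CMP  NZCV=1000
4: ✓ SUBLS  r1←0x0c
5: · SUBHI
6: ✓ SUBLS  r3←0xdc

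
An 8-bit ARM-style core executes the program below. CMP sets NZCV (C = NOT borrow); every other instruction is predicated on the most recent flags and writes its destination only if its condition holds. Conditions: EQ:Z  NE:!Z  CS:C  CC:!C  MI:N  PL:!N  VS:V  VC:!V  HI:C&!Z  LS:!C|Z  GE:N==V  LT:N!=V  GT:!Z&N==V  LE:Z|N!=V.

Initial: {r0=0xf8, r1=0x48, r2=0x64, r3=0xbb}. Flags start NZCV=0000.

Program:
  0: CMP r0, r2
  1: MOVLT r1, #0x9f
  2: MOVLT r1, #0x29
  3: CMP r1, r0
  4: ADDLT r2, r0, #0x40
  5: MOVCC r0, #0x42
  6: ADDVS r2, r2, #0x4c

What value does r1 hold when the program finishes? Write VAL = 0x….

VAL = 0x29

0: ✓ CMP  NZCV=1010
1: ✓ MOVLT  r1←0x9f
2: ✓ MOVLT  r1←0x29
3: ✓ CMP  NZCV=0000
4: · ADDLT
5: ✓ MOVCC  r0←0x42
6: · ADDVS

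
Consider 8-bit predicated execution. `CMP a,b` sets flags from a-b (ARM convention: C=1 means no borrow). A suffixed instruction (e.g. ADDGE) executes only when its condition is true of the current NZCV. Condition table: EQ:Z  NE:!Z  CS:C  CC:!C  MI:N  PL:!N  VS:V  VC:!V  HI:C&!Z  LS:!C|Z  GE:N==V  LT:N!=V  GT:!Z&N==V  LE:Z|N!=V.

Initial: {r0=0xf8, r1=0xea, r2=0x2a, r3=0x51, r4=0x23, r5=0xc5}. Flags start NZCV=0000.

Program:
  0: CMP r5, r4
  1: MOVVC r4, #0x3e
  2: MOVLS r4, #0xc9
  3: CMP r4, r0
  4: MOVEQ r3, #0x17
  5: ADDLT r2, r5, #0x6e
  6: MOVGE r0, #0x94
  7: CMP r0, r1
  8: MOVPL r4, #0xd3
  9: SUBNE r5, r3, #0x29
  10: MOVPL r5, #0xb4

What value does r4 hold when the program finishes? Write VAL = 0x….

[0] flags=1010 → (cmp)
[1] flags=1010 VC?T → r4=0x3e
[2] flags=1010 LS?F → skip
[3] flags=0000 → (cmp)
[4] flags=0000 EQ?F → skip
[5] flags=0000 LT?F → skip
[6] flags=0000 GE?T → r0=0x94
[7] flags=1000 → (cmp)
[8] flags=1000 PL?F → skip
[9] flags=1000 NE?T → r5=0x28
[10] flags=1000 PL?F → skip

VAL = 0x3e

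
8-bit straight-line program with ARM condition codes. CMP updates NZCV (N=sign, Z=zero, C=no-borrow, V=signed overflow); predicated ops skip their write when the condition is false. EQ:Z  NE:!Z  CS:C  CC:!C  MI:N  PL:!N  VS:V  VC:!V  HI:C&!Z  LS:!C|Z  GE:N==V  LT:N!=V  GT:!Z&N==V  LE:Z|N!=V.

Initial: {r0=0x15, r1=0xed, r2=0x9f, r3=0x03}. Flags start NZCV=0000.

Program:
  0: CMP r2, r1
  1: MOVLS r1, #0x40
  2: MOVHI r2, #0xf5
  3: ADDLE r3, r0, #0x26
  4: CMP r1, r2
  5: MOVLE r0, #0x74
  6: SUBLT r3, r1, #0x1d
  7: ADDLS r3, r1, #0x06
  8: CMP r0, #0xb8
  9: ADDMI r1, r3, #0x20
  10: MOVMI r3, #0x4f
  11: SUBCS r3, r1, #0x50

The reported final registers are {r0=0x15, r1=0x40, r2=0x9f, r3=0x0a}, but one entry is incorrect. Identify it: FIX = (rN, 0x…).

FIX = (r3, 0x46)

0: ✓ CMP  NZCV=1000
1: ✓ MOVLS  r1←0x40
2: · MOVHI
3: ✓ ADDLE  r3←0x3b
4: ✓ CMP  NZCV=1001
5: · MOVLE
6: · SUBLT
7: ✓ ADDLS  r3←0x46
8: ✓ CMP  NZCV=0000
9: · ADDMI
10: · MOVMI
11: · SUBCS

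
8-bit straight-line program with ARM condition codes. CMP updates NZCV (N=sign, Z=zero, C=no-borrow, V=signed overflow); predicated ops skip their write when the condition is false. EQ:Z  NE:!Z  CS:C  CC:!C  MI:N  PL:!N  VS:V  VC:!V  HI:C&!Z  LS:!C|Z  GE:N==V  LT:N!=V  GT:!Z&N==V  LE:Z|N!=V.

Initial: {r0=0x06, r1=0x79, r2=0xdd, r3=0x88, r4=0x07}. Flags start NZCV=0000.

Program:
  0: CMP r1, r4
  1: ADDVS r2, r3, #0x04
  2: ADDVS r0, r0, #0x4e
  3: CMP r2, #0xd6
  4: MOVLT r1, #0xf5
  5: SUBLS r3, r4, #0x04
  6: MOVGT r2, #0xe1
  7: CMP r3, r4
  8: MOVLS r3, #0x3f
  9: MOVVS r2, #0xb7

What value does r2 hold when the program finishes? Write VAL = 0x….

0: ✓ CMP  NZCV=0010
1: · ADDVS
2: · ADDVS
3: ✓ CMP  NZCV=0010
4: · MOVLT
5: · SUBLS
6: ✓ MOVGT  r2←0xe1
7: ✓ CMP  NZCV=1010
8: · MOVLS
9: · MOVVS

VAL = 0xe1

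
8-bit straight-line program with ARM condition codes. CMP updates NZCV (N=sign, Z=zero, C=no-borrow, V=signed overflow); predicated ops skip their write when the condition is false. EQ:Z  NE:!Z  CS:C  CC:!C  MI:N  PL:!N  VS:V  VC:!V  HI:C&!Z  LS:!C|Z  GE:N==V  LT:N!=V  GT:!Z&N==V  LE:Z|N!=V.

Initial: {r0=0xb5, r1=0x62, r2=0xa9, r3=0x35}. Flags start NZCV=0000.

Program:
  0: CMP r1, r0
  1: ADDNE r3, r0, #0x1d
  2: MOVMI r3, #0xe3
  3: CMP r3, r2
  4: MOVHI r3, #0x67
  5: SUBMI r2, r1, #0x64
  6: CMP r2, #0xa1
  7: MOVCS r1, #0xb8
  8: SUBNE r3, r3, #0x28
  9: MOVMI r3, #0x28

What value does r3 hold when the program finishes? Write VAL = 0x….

[0] flags=1001 → (cmp)
[1] flags=1001 NE?T → r3=0xd2
[2] flags=1001 MI?T → r3=0xe3
[3] flags=0010 → (cmp)
[4] flags=0010 HI?T → r3=0x67
[5] flags=0010 MI?F → skip
[6] flags=0010 → (cmp)
[7] flags=0010 CS?T → r1=0xb8
[8] flags=0010 NE?T → r3=0x3f
[9] flags=0010 MI?F → skip

VAL = 0x3f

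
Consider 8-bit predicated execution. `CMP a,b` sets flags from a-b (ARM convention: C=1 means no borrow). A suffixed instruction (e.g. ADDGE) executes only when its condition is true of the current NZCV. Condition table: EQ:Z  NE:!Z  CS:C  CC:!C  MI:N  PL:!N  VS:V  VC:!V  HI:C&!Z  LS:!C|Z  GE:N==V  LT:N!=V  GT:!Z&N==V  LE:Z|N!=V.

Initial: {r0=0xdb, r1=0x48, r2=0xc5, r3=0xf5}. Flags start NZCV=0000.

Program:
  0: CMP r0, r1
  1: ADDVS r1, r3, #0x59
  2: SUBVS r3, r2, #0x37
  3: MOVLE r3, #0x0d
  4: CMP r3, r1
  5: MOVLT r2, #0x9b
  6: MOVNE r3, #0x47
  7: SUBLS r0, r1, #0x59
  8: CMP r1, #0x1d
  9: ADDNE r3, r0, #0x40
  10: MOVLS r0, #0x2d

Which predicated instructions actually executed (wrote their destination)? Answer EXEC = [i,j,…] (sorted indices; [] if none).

0: ✓ CMP  NZCV=1010
1: · ADDVS
2: · SUBVS
3: ✓ MOVLE  r3←0x0d
4: ✓ CMP  NZCV=1000
5: ✓ MOVLT  r2←0x9b
6: ✓ MOVNE  r3←0x47
7: ✓ SUBLS  r0←0xef
8: ✓ CMP  NZCV=0010
9: ✓ ADDNE  r3←0x2f
10: · MOVLS

EXEC = [3,5,6,7,9]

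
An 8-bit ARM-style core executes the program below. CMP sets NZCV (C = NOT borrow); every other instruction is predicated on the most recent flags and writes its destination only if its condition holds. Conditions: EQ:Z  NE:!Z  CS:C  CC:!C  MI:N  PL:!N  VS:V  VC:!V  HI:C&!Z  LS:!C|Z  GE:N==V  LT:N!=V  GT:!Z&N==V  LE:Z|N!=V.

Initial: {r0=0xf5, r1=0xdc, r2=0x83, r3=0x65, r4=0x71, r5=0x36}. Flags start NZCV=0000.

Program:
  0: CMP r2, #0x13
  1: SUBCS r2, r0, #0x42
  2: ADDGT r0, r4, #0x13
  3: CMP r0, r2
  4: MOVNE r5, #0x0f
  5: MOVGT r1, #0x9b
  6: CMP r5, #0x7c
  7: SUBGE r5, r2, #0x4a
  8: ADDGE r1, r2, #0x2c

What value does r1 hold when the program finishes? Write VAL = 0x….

VAL = 0x9b

0: ✓ CMP  NZCV=0011
1: ✓ SUBCS  r2←0xb3
2: · ADDGT
3: ✓ CMP  NZCV=0010
4: ✓ MOVNE  r5←0x0f
5: ✓ MOVGT  r1←0x9b
6: ✓ CMP  NZCV=1000
7: · SUBGE
8: · ADDGE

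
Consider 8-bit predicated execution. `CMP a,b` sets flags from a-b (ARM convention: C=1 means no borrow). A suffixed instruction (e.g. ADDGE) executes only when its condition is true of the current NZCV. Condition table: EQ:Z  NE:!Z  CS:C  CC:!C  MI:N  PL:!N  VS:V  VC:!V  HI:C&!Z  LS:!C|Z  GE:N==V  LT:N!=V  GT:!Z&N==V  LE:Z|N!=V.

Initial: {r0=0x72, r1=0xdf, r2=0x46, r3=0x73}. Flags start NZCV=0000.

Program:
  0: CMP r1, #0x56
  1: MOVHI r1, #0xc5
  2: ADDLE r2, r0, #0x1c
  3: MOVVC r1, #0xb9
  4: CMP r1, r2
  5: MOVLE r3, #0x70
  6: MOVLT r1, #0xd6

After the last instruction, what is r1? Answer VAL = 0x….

VAL = 0xb9

[0] flags=1010 → (cmp)
[1] flags=1010 HI?T → r1=0xc5
[2] flags=1010 LE?T → r2=0x8e
[3] flags=1010 VC?T → r1=0xb9
[4] flags=0010 → (cmp)
[5] flags=0010 LE?F → skip
[6] flags=0010 LT?F → skip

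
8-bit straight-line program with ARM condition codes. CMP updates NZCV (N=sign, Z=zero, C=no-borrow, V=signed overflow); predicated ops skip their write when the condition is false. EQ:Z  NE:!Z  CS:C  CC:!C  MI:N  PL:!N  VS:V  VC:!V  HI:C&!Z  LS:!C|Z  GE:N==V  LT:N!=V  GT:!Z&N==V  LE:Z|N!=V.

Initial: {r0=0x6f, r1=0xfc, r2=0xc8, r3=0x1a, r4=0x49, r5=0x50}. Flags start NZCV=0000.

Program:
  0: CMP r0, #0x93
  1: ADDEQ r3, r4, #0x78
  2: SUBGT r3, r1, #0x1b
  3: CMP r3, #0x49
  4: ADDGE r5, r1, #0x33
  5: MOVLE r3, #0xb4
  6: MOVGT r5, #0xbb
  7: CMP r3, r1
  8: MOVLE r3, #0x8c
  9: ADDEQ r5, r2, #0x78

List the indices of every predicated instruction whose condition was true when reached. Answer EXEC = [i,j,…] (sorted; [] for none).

EXEC = [2,5,8]

0: ✓ CMP  NZCV=1001
1: · ADDEQ
2: ✓ SUBGT  r3←0xe1
3: ✓ CMP  NZCV=1010
4: · ADDGE
5: ✓ MOVLE  r3←0xb4
6: · MOVGT
7: ✓ CMP  NZCV=1000
8: ✓ MOVLE  r3←0x8c
9: · ADDEQ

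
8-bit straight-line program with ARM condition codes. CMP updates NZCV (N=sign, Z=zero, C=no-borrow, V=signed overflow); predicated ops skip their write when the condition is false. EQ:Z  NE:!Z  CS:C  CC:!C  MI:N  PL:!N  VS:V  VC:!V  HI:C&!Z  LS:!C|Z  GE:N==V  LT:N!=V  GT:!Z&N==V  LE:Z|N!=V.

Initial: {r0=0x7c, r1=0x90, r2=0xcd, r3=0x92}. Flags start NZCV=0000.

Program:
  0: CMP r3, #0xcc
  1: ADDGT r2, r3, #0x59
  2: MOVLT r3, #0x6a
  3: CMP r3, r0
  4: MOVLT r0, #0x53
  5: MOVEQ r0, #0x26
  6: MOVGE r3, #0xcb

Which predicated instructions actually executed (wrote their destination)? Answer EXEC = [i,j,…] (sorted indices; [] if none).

[0] flags=1000 → (cmp)
[1] flags=1000 GT?F → skip
[2] flags=1000 LT?T → r3=0x6a
[3] flags=1000 → (cmp)
[4] flags=1000 LT?T → r0=0x53
[5] flags=1000 EQ?F → skip
[6] flags=1000 GE?F → skip

EXEC = [2,4]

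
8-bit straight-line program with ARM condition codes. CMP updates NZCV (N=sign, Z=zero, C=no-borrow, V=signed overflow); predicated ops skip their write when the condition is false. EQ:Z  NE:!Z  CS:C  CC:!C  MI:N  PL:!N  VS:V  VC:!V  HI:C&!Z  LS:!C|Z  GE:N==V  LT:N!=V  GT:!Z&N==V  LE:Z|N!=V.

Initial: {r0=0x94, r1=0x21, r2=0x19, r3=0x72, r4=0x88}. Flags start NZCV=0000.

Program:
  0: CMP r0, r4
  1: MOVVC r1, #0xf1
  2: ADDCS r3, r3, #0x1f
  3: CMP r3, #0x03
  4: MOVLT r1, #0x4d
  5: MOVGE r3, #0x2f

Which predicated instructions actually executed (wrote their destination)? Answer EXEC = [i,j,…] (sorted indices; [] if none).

[0] flags=0010 → (cmp)
[1] flags=0010 VC?T → r1=0xf1
[2] flags=0010 CS?T → r3=0x91
[3] flags=1010 → (cmp)
[4] flags=1010 LT?T → r1=0x4d
[5] flags=1010 GE?F → skip

EXEC = [1,2,4]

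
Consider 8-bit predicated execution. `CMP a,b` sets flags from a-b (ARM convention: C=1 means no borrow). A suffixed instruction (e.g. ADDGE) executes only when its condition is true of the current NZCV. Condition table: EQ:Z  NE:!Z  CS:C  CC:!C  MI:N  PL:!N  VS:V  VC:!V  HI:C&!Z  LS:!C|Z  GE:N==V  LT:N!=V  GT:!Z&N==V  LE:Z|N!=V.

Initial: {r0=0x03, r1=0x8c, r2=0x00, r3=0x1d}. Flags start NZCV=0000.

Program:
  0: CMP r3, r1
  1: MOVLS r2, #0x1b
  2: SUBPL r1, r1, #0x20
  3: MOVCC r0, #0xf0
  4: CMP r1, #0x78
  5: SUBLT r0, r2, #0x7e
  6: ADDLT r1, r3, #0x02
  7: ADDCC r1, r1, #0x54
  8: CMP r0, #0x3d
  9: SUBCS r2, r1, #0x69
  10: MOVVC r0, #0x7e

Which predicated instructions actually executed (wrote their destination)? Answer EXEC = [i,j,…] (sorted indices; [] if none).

0: ✓ CMP  NZCV=1001
1: ✓ MOVLS  r2←0x1b
2: · SUBPL
3: ✓ MOVCC  r0←0xf0
4: ✓ CMP  NZCV=0011
5: ✓ SUBLT  r0←0x9d
6: ✓ ADDLT  r1←0x1f
7: · ADDCC
8: ✓ CMP  NZCV=0011
9: ✓ SUBCS  r2←0xb6
10: · MOVVC

EXEC = [1,3,5,6,9]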